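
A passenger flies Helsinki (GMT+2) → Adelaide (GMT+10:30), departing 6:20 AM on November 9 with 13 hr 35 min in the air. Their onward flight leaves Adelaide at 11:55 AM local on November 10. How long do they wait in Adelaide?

Convert departure to UTC: 6:20 AM − 2:00 = 4:20 AM UTC on Nov 9.
Add 13 hours and 35 minutes flight time → 5:55 PM UTC.
Adelaide is UTC+10:30, so local arrival = 5:55 PM + 10:30 = 4:25 AM on Nov 10.
Layover = 11:55 AM − 4:25 AM = 7 hours 30 minutes.

7 hours 30 minutes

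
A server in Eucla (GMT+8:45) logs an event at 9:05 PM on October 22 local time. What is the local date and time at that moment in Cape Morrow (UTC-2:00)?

10:20 AM on Oct 22

Cape Morrow is 10:45 behind Eucla.
Shift by the zone difference: 9:05 PM − 10:45 = 10:20 AM on Oct 22 in Cape Morrow.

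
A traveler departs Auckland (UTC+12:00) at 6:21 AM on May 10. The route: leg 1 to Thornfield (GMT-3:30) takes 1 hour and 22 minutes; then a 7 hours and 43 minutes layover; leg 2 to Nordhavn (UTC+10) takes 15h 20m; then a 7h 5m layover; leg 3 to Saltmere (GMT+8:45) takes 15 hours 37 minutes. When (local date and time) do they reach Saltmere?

2:13 AM on May 12

Convert departure to UTC: 6:21 AM − 12:00 = 6:21 PM UTC on May 9.
Add 1 hour 22 minutes leg 1 → 7:43 PM UTC.
Add 7 hours and 43 minutes layover in Thornfield → 3:26 AM UTC (May 10).
Add 15 hours 20 minutes leg 2 → 6:46 PM UTC.
Add 7 hours and 5 minutes layover in Nordhavn → 1:51 AM UTC (May 11).
Add 15 hours and 37 minutes leg 3 → 5:28 PM UTC.
Saltmere is UTC+8:45, so local arrival = 5:28 PM + 8:45 = 2:13 AM on May 12.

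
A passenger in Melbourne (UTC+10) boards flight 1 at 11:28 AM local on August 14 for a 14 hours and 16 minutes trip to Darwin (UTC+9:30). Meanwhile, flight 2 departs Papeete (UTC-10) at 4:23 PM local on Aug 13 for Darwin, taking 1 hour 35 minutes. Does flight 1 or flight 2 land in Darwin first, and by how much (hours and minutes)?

the second, by 11 hours 46 minutes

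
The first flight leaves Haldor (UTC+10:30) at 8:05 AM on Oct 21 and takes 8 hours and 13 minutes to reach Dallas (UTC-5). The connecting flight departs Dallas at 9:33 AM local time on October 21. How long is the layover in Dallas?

8 hours 45 minutes

Convert departure to UTC: 8:05 AM − 10:30 = 9:35 PM UTC on Oct 20.
Add 8 hours 13 minutes flight time → 5:48 AM UTC (Oct 21).
Dallas is UTC−5:00, so local arrival = 5:48 AM − 5:00 = 12:48 AM on Oct 21.
Layover = 9:33 AM − 12:48 AM = 8 hours 45 minutes.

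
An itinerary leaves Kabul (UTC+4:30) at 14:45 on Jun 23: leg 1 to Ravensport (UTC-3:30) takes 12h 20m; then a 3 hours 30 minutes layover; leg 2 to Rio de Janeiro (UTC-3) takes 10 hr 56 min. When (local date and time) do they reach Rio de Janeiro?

Convert departure to UTC: 14:45 − 4:30 = 10:15 UTC on Jun 23.
Add 12 hours 20 minutes leg 1 → 22:35 UTC.
Add 3 hours and 30 minutes layover in Ravensport → 02:05 UTC (Jun 24).
Add 10 hours 56 minutes leg 2 → 13:01 UTC.
Rio de Janeiro is UTC−3:00, so local arrival = 13:01 − 3:00 = 10:01 on Jun 24.

10:01 on June 24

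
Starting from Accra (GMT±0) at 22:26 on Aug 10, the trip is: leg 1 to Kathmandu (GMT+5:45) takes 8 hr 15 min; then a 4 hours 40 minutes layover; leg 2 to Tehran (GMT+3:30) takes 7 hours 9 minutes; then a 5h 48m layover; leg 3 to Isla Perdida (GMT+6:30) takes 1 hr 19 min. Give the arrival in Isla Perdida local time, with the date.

08:07 on Aug 12

Accra is at UTC+0, so departure is already 22:26 UTC on Aug 10.
Add 8 hours and 15 minutes leg 1 → 06:41 UTC (Aug 11).
Add 4 hours 40 minutes layover in Kathmandu → 11:21 UTC.
Add 7 hours 9 minutes leg 2 → 18:30 UTC.
Add 5 hours 48 minutes layover in Tehran → 00:18 UTC (Aug 12).
Add 1 hour and 19 minutes leg 3 → 01:37 UTC.
Isla Perdida is UTC+6:30, so local arrival = 01:37 + 6:30 = 08:07 on Aug 12.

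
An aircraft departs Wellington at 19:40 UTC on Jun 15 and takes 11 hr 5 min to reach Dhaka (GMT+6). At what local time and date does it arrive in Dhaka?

Departure is given in UTC: 19:40 on Jun 15.
Add 11 hours and 5 minutes → 06:45 UTC (Jun 16).
Dhaka is UTC+6:00: 06:45 + 6:00 = 12:45 on Jun 16.

12:45 on Jun 16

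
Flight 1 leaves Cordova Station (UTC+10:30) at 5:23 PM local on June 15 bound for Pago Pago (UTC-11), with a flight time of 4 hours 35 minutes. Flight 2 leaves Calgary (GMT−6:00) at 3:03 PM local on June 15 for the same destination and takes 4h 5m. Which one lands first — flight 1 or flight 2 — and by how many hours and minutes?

Flight 1 in UTC: 5:23 PM − 10:30 = 6:53 AM on Jun 15.
+4 hours 35 minutes → arrive 11:28 AM UTC on Jun 15.
Flight 2 in UTC: 3:03 PM + 6:00 = 9:03 PM on Jun 15.
+4 hours 5 minutes → arrive 1:08 AM UTC on Jun 16.
Flight 1 lands earlier by 13 hours 40 minutes.

the first, by 13 hours 40 minutes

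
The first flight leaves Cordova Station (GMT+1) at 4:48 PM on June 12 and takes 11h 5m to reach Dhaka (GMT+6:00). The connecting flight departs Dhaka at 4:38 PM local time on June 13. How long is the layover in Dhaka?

Convert departure to UTC: 4:48 PM − 1:00 = 3:48 PM UTC on Jun 12.
Add 11 hours 5 minutes flight time → 2:53 AM UTC (Jun 13).
Dhaka is UTC+6:00, so local arrival = 2:53 AM + 6:00 = 8:53 AM on Jun 13.
Layover = 4:38 PM − 8:53 AM = 7 hours 45 minutes.

7 hours 45 minutes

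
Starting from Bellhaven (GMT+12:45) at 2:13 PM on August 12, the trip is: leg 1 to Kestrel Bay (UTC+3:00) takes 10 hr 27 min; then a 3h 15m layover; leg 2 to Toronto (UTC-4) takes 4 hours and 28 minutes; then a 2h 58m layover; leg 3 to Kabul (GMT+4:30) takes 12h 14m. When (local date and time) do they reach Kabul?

Convert departure to UTC: 2:13 PM − 12:45 = 1:28 AM UTC on Aug 12.
Add 10 hours and 27 minutes leg 1 → 11:55 AM UTC.
Add 3 hours and 15 minutes layover in Kestrel Bay → 3:10 PM UTC.
Add 4 hours and 28 minutes leg 2 → 7:38 PM UTC.
Add 2 hours 58 minutes layover in Toronto → 10:36 PM UTC.
Add 12 hours and 14 minutes leg 3 → 10:50 AM UTC (Aug 13).
Kabul is UTC+4:30, so local arrival = 10:50 AM + 4:30 = 3:20 PM on Aug 13.

3:20 PM on August 13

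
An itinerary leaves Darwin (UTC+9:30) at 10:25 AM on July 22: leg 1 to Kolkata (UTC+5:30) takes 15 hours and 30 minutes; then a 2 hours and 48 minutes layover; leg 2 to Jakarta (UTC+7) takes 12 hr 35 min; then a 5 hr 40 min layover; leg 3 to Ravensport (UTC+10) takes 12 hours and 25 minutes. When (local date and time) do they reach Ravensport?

11:53 AM on July 24

Convert departure to UTC: 10:25 AM − 9:30 = 12:55 AM UTC on Jul 22.
Add 15 hours and 30 minutes leg 1 → 4:25 PM UTC.
Add 2 hours 48 minutes layover in Kolkata → 7:13 PM UTC.
Add 12 hours 35 minutes leg 2 → 7:48 AM UTC (Jul 23).
Add 5 hours 40 minutes layover in Jakarta → 1:28 PM UTC.
Add 12 hours 25 minutes leg 3 → 1:53 AM UTC (Jul 24).
Ravensport is UTC+10:00, so local arrival = 1:53 AM + 10:00 = 11:53 AM on Jul 24.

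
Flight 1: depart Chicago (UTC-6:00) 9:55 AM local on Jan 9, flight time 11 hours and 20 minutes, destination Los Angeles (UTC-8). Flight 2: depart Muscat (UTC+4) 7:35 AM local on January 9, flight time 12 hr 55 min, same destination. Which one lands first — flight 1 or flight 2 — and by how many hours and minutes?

the second, by 10 hours 45 minutes

Flight 1 in UTC: 9:55 AM + 6:00 = 3:55 PM on Jan 9.
+11 hours 20 minutes → arrive 3:15 AM UTC on Jan 10.
Flight 2 in UTC: 7:35 AM − 4:00 = 3:35 AM on Jan 9.
+12 hours 55 minutes → arrive 4:30 PM UTC on Jan 9.
Flight 2 lands earlier by 10 hours 45 minutes.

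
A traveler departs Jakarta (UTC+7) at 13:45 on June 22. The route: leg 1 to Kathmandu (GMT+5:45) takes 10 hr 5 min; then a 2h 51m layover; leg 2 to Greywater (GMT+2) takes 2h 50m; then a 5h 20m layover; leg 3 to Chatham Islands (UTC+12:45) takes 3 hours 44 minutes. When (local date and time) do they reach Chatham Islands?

20:20 on June 23

Convert departure to UTC: 13:45 − 7:00 = 06:45 UTC on Jun 22.
Add 10 hours and 5 minutes leg 1 → 16:50 UTC.
Add 2 hours and 51 minutes layover in Kathmandu → 19:41 UTC.
Add 2 hours 50 minutes leg 2 → 22:31 UTC.
Add 5 hours 20 minutes layover in Greywater → 03:51 UTC (Jun 23).
Add 3 hours 44 minutes leg 3 → 07:35 UTC.
Chatham Islands is UTC+12:45, so local arrival = 07:35 + 12:45 = 20:20 on Jun 23.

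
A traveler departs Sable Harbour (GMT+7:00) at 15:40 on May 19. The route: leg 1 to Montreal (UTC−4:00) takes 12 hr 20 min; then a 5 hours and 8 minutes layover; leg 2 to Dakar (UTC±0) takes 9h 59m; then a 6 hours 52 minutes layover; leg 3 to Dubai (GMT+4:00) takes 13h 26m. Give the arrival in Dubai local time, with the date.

12:25 on May 21

Convert departure to UTC: 15:40 − 7:00 = 08:40 UTC on May 19.
Add 12 hours 20 minutes leg 1 → 21:00 UTC.
Add 5 hours 8 minutes layover in Montreal → 02:08 UTC (May 20).
Add 9 hours 59 minutes leg 2 → 12:07 UTC.
Add 6 hours 52 minutes layover in Dakar → 18:59 UTC.
Add 13 hours 26 minutes leg 3 → 08:25 UTC (May 21).
Dubai is UTC+4:00, so local arrival = 08:25 + 4:00 = 12:25 on May 21.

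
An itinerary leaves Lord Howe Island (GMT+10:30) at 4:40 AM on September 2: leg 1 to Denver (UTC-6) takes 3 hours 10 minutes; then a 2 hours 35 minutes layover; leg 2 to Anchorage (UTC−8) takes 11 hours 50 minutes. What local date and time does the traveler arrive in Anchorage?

Convert departure to UTC: 4:40 AM − 10:30 = 6:10 PM UTC on Sep 1.
Add 3 hours 10 minutes leg 1 → 9:20 PM UTC.
Add 2 hours 35 minutes layover in Denver → 11:55 PM UTC.
Add 11 hours 50 minutes leg 2 → 11:45 AM UTC (Sep 2).
Anchorage is UTC−8:00, so local arrival = 11:45 AM − 8:00 = 3:45 AM on Sep 2.

3:45 AM on September 2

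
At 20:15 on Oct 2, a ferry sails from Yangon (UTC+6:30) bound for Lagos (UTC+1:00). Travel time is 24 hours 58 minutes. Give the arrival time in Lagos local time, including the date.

15:43 on Oct 3

Lagos is 5:30 behind Yangon.
After 24 hours 58 minutes it is 21:13 (Oct 3) in Yangon.
Shift by the zone difference: 21:13 − 5:30 = 15:43 on Oct 3 in Lagos.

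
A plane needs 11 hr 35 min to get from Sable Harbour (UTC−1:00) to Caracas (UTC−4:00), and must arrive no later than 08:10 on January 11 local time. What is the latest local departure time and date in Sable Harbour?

23:35 on January 10

Target arrival in UTC: 08:10 + 4:00 = 12:10 on Jan 11.
Subtract 11 hours and 35 minutes → departure 00:35 UTC on Jan 11.
Sable Harbour is UTC−1:00: 00:35 − 1:00 = 23:35 on Jan 10.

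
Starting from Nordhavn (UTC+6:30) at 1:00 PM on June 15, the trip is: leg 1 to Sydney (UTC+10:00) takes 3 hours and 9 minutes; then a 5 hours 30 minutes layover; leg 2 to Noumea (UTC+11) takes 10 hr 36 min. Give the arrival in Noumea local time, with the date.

12:45 PM on June 16

Convert departure to UTC: 1:00 PM − 6:30 = 6:30 AM UTC on Jun 15.
Add 3 hours and 9 minutes leg 1 → 9:39 AM UTC.
Add 5 hours 30 minutes layover in Sydney → 3:09 PM UTC.
Add 10 hours and 36 minutes leg 2 → 1:45 AM UTC (Jun 16).
Noumea is UTC+11:00, so local arrival = 1:45 AM + 11:00 = 12:45 PM on Jun 16.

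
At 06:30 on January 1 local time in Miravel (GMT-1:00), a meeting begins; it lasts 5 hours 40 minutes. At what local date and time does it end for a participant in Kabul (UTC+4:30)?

17:40 on January 1

Convert start to UTC: 06:30 + 1:00 = 07:30 UTC on Jan 1.
Add 5 hours 40 minutes duration → 13:10 UTC.
Kabul is UTC+4:30, so local end time = 13:10 + 4:30 = 17:40 on Jan 1.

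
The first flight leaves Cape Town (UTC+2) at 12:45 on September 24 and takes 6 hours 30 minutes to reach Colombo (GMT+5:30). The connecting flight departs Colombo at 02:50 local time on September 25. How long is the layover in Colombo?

4 hours 5 minutes

Convert departure to UTC: 12:45 − 2:00 = 10:45 UTC on Sep 24.
Add 6 hours and 30 minutes flight time → 17:15 UTC.
Colombo is UTC+5:30, so local arrival = 17:15 + 5:30 = 22:45 on Sep 24.
Layover = 02:50 − 22:45 (+1 day) = 4 hours 5 minutes.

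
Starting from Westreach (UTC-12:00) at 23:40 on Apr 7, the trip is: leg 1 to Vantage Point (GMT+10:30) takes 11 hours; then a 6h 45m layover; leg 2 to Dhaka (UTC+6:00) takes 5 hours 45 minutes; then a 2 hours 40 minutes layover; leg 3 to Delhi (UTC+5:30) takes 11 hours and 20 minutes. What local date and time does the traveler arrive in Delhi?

06:40 on April 10

Convert departure to UTC: 23:40 + 12:00 = 11:40 UTC on Apr 8.
Add 11 hours leg 1 → 22:40 UTC.
Add 6 hours 45 minutes layover in Vantage Point → 05:25 UTC (Apr 9).
Add 5 hours and 45 minutes leg 2 → 11:10 UTC.
Add 2 hours and 40 minutes layover in Dhaka → 13:50 UTC.
Add 11 hours 20 minutes leg 3 → 01:10 UTC (Apr 10).
Delhi is UTC+5:30, so local arrival = 01:10 + 5:30 = 06:40 on Apr 10.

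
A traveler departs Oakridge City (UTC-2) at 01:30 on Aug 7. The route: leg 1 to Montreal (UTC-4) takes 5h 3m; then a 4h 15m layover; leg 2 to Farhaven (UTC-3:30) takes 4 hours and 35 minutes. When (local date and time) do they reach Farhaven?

13:53 on Aug 7

Convert departure to UTC: 01:30 + 2:00 = 03:30 UTC on Aug 7.
Add 5 hours 3 minutes leg 1 → 08:33 UTC.
Add 4 hours and 15 minutes layover in Montreal → 12:48 UTC.
Add 4 hours and 35 minutes leg 2 → 17:23 UTC.
Farhaven is UTC−3:30, so local arrival = 17:23 − 3:30 = 13:53 on Aug 7.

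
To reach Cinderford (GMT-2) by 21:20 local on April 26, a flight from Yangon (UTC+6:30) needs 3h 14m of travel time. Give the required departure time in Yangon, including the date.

Target arrival in UTC: 21:20 + 2:00 = 23:20 on Apr 26.
Subtract 3 hours and 14 minutes → departure 20:06 UTC on Apr 26.
Yangon is UTC+6:30: 20:06 + 6:30 = 02:36 on Apr 27.

02:36 on April 27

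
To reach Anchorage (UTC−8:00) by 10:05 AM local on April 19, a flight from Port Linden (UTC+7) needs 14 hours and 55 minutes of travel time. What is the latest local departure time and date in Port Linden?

Target arrival in UTC: 10:05 AM + 8:00 = 6:05 PM on Apr 19.
Subtract 14 hours 55 minutes → departure 3:10 AM UTC on Apr 19.
Port Linden is UTC+7:00: 3:10 AM + 7:00 = 10:10 AM on Apr 19.

10:10 AM on April 19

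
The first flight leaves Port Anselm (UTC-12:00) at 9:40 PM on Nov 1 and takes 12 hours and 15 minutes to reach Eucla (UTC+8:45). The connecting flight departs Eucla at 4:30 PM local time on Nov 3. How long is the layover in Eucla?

9 hours 50 minutes

Convert departure to UTC: 9:40 PM + 12:00 = 9:40 AM UTC on Nov 2.
Add 12 hours 15 minutes flight time → 9:55 PM UTC.
Eucla is UTC+8:45, so local arrival = 9:55 PM + 8:45 = 6:40 AM on Nov 3.
Layover = 4:30 PM − 6:40 AM = 9 hours 50 minutes.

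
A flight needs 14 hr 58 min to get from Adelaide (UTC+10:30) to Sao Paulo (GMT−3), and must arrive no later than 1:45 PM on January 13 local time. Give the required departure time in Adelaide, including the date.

Target arrival in UTC: 1:45 PM + 3:00 = 4:45 PM on Jan 13.
Subtract 14 hours and 58 minutes → departure 1:47 AM UTC on Jan 13.
Adelaide is UTC+10:30: 1:47 AM + 10:30 = 12:17 PM on Jan 13.

12:17 PM on Jan 13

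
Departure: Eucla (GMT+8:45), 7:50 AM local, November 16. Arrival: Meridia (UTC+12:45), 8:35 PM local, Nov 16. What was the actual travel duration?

8 hours 45 minutes

Meridia is 4:00 ahead of Eucla.
Clock-face elapsed time (ignoring zones) is 12 hours 45 minutes.
Actual elapsed = 12 hours 45 minutes − 4:00 = 8 hours 45 minutes.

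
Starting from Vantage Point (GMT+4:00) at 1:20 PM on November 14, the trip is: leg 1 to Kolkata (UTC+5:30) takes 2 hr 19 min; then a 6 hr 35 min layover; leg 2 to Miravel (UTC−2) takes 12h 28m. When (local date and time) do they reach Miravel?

Convert departure to UTC: 1:20 PM − 4:00 = 9:20 AM UTC on Nov 14.
Add 2 hours 19 minutes leg 1 → 11:39 AM UTC.
Add 6 hours 35 minutes layover in Kolkata → 6:14 PM UTC.
Add 12 hours and 28 minutes leg 2 → 6:42 AM UTC (Nov 15).
Miravel is UTC−2:00, so local arrival = 6:42 AM − 2:00 = 4:42 AM on Nov 15.

4:42 AM on November 15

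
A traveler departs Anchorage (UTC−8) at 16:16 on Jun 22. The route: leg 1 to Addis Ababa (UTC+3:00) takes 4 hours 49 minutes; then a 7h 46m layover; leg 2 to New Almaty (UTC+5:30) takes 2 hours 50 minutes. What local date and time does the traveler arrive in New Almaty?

21:11 on Jun 23

Convert departure to UTC: 16:16 + 8:00 = 00:16 UTC on Jun 23.
Add 4 hours 49 minutes leg 1 → 05:05 UTC.
Add 7 hours 46 minutes layover in Addis Ababa → 12:51 UTC.
Add 2 hours 50 minutes leg 2 → 15:41 UTC.
New Almaty is UTC+5:30, so local arrival = 15:41 + 5:30 = 21:11 on Jun 23.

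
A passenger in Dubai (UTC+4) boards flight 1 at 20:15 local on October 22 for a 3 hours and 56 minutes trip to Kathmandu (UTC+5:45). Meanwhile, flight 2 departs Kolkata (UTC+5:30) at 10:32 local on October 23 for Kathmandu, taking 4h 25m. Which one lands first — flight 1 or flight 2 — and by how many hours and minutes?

Flight 1 in UTC: 20:15 − 4:00 = 16:15 on Oct 22.
+3 hours and 56 minutes → arrive 20:11 UTC on Oct 22.
Flight 2 in UTC: 10:32 − 5:30 = 05:02 on Oct 23.
+4 hours and 25 minutes → arrive 09:27 UTC on Oct 23.
Flight 1 lands earlier by 13 hours 16 minutes.

the first, by 13 hours 16 minutes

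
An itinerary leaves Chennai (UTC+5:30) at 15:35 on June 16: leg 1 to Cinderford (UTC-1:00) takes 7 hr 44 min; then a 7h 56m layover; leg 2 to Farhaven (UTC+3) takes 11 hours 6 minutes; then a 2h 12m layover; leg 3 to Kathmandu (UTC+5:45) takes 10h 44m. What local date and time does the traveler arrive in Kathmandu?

Convert departure to UTC: 15:35 − 5:30 = 10:05 UTC on Jun 16.
Add 7 hours and 44 minutes leg 1 → 17:49 UTC.
Add 7 hours and 56 minutes layover in Cinderford → 01:45 UTC (Jun 17).
Add 11 hours and 6 minutes leg 2 → 12:51 UTC.
Add 2 hours 12 minutes layover in Farhaven → 15:03 UTC.
Add 10 hours 44 minutes leg 3 → 01:47 UTC (Jun 18).
Kathmandu is UTC+5:45, so local arrival = 01:47 + 5:45 = 07:32 on Jun 18.

07:32 on June 18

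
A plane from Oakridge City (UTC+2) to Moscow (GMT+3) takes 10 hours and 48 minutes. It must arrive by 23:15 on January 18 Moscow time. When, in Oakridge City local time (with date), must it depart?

11:27 on January 18

Target arrival in UTC: 23:15 − 3:00 = 20:15 on Jan 18.
Subtract 10 hours and 48 minutes → departure 09:27 UTC on Jan 18.
Oakridge City is UTC+2:00: 09:27 + 2:00 = 11:27 on Jan 18.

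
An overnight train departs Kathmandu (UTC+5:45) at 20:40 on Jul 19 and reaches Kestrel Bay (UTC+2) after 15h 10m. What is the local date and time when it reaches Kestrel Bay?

08:05 on Jul 20

Convert departure to UTC: 20:40 − 5:45 = 14:55 UTC on Jul 19.
Add 15 hours 10 minutes travel time → 06:05 UTC (Jul 20).
Kestrel Bay is UTC+2:00, so local arrival = 06:05 + 2:00 = 08:05 on Jul 20.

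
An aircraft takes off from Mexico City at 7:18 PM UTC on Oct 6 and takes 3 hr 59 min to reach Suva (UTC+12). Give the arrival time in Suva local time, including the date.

11:17 AM on October 7

Departure is given in UTC: 7:18 PM on Oct 6.
Add 3 hours and 59 minutes → 11:17 PM UTC.
Suva is UTC+12:00: 11:17 PM + 12:00 = 11:17 AM on Oct 7.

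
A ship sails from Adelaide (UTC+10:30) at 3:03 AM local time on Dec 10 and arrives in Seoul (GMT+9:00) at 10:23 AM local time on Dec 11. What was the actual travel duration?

Departure in UTC: 3:03 AM − 10:30 = 4:33 PM on Dec 9.
Arrival in UTC: 10:23 AM − 9:00 = 1:23 AM on Dec 11.
Elapsed = 1:23 AM − 4:33 PM (+2 days) = 32 hours 50 minutes.

32 hours 50 minutes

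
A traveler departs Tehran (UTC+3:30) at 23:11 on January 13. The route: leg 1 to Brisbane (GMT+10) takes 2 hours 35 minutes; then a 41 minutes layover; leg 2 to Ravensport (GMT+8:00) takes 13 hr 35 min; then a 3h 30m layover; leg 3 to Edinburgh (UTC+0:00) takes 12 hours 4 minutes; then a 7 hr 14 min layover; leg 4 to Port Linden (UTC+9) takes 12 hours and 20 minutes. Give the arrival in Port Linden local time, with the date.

Convert departure to UTC: 23:11 − 3:30 = 19:41 UTC on Jan 13.
Add 2 hours and 35 minutes leg 1 → 22:16 UTC.
Add 41 minutes layover in Brisbane → 22:57 UTC.
Add 13 hours and 35 minutes leg 2 → 12:32 UTC (Jan 14).
Add 3 hours and 30 minutes layover in Ravensport → 16:02 UTC.
Add 12 hours and 4 minutes leg 3 → 04:06 UTC (Jan 15).
Add 7 hours and 14 minutes layover in Edinburgh → 11:20 UTC.
Add 12 hours and 20 minutes leg 4 → 23:40 UTC.
Port Linden is UTC+9:00, so local arrival = 23:40 + 9:00 = 08:40 on Jan 16.

08:40 on January 16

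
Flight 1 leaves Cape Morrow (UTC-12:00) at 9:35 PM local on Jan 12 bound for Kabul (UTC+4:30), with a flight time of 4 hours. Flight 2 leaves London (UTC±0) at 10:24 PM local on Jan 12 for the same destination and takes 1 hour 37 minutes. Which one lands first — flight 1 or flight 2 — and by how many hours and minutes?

the second, by 13 hours 34 minutes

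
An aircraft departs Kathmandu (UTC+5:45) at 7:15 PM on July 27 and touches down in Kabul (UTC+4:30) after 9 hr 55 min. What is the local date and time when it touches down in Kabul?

Convert departure to UTC: 7:15 PM − 5:45 = 1:30 PM UTC on Jul 27.
Add 9 hours 55 minutes travel time → 11:25 PM UTC.
Kabul is UTC+4:30, so local arrival = 11:25 PM + 4:30 = 3:55 AM on Jul 28.

3:55 AM on July 28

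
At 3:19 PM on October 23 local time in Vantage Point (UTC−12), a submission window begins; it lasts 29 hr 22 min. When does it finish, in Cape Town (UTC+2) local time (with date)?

10:41 AM on Oct 25

Cape Town is 14:00 ahead of Vantage Point.
After 29 hours 22 minutes it is 8:41 PM (Oct 24) in Vantage Point.
Shift by the zone difference: 8:41 PM + 14:00 = 10:41 AM on Oct 25 in Cape Town.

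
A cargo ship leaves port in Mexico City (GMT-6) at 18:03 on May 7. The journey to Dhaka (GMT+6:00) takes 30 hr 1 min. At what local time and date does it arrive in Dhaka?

12:04 on May 9

Dhaka is 12:00 ahead of Mexico City.
After 30 hours and 1 minute it is 00:04 (May 9) in Mexico City.
Shift by the zone difference: 00:04 + 12:00 = 12:04 on May 9 in Dhaka.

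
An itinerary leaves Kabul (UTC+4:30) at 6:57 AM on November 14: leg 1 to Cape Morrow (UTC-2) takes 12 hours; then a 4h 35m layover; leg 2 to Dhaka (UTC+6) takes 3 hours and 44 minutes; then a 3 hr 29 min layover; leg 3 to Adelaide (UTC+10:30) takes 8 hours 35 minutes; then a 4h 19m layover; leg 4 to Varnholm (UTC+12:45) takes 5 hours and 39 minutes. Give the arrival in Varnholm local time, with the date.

9:33 AM on Nov 16

Convert departure to UTC: 6:57 AM − 4:30 = 2:27 AM UTC on Nov 14.
Add 12 hours leg 1 → 2:27 PM UTC.
Add 4 hours 35 minutes layover in Cape Morrow → 7:02 PM UTC.
Add 3 hours and 44 minutes leg 2 → 10:46 PM UTC.
Add 3 hours and 29 minutes layover in Dhaka → 2:15 AM UTC (Nov 15).
Add 8 hours and 35 minutes leg 3 → 10:50 AM UTC.
Add 4 hours 19 minutes layover in Adelaide → 3:09 PM UTC.
Add 5 hours 39 minutes leg 4 → 8:48 PM UTC.
Varnholm is UTC+12:45, so local arrival = 8:48 PM + 12:45 = 9:33 AM on Nov 16.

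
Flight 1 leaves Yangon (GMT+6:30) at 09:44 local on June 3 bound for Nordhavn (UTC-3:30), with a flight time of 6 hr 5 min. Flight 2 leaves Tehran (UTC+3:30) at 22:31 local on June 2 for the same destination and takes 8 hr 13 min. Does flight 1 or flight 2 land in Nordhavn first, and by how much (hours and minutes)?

the second, by 6 hours 5 minutes

Flight 1 in UTC: 09:44 − 6:30 = 03:14 on Jun 3.
+6 hours and 5 minutes → arrive 09:19 UTC on Jun 3.
Flight 2 in UTC: 22:31 − 3:30 = 19:01 on Jun 2.
+8 hours 13 minutes → arrive 03:14 UTC on Jun 3.
Flight 2 lands earlier by 6 hours 5 minutes.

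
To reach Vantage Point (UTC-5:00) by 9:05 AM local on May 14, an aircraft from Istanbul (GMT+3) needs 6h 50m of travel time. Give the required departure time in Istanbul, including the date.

10:15 AM on May 14

Target arrival in UTC: 9:05 AM + 5:00 = 2:05 PM on May 14.
Subtract 6 hours and 50 minutes → departure 7:15 AM UTC on May 14.
Istanbul is UTC+3:00: 7:15 AM + 3:00 = 10:15 AM on May 14.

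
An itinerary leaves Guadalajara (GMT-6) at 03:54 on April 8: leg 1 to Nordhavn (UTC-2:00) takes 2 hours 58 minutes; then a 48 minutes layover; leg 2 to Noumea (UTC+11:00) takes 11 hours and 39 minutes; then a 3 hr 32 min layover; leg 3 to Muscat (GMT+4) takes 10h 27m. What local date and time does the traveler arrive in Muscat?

19:18 on Apr 9

Convert departure to UTC: 03:54 + 6:00 = 09:54 UTC on Apr 8.
Add 2 hours and 58 minutes leg 1 → 12:52 UTC.
Add 48 minutes layover in Nordhavn → 13:40 UTC.
Add 11 hours and 39 minutes leg 2 → 01:19 UTC (Apr 9).
Add 3 hours and 32 minutes layover in Noumea → 04:51 UTC.
Add 10 hours 27 minutes leg 3 → 15:18 UTC.
Muscat is UTC+4:00, so local arrival = 15:18 + 4:00 = 19:18 on Apr 9.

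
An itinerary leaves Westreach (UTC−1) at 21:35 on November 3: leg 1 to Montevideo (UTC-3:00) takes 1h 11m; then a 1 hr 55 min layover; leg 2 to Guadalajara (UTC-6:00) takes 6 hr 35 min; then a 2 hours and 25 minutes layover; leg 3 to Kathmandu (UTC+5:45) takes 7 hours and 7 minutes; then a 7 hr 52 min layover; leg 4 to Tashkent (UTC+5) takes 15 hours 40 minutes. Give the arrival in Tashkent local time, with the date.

Convert departure to UTC: 21:35 + 1:00 = 22:35 UTC on Nov 3.
Add 1 hour and 11 minutes leg 1 → 23:46 UTC.
Add 1 hour 55 minutes layover in Montevideo → 01:41 UTC (Nov 4).
Add 6 hours 35 minutes leg 2 → 08:16 UTC.
Add 2 hours 25 minutes layover in Guadalajara → 10:41 UTC.
Add 7 hours and 7 minutes leg 3 → 17:48 UTC.
Add 7 hours 52 minutes layover in Kathmandu → 01:40 UTC (Nov 5).
Add 15 hours and 40 minutes leg 4 → 17:20 UTC.
Tashkent is UTC+5:00, so local arrival = 17:20 + 5:00 = 22:20 on Nov 5.

22:20 on November 5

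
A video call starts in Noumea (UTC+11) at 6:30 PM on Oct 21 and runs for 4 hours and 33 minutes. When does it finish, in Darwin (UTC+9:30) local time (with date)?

9:33 PM on October 21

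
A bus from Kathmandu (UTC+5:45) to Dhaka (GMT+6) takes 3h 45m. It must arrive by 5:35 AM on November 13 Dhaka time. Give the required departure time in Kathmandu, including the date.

1:35 AM on November 13

Target arrival in UTC: 5:35 AM − 6:00 = 11:35 PM on Nov 12.
Subtract 3 hours and 45 minutes → departure 7:50 PM UTC on Nov 12.
Kathmandu is UTC+5:45: 7:50 PM + 5:45 = 1:35 AM on Nov 13.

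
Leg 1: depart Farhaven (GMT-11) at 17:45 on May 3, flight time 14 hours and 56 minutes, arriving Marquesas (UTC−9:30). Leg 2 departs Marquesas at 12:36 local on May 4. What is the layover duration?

2 hours 25 minutes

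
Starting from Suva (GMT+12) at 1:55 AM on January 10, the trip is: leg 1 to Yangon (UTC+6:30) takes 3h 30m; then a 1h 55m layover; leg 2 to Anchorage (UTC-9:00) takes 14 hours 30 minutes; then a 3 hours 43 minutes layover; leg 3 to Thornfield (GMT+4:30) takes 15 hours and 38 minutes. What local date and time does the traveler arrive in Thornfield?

9:41 AM on Jan 11

Convert departure to UTC: 1:55 AM − 12:00 = 1:55 PM UTC on Jan 9.
Add 3 hours 30 minutes leg 1 → 5:25 PM UTC.
Add 1 hour 55 minutes layover in Yangon → 7:20 PM UTC.
Add 14 hours 30 minutes leg 2 → 9:50 AM UTC (Jan 10).
Add 3 hours 43 minutes layover in Anchorage → 1:33 PM UTC.
Add 15 hours 38 minutes leg 3 → 5:11 AM UTC (Jan 11).
Thornfield is UTC+4:30, so local arrival = 5:11 AM + 4:30 = 9:41 AM on Jan 11.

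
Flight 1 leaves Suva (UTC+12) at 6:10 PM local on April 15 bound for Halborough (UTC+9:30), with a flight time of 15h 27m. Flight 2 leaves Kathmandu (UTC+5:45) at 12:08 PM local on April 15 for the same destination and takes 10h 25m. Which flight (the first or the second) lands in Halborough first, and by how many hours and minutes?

the second, by 4 hours 49 minutes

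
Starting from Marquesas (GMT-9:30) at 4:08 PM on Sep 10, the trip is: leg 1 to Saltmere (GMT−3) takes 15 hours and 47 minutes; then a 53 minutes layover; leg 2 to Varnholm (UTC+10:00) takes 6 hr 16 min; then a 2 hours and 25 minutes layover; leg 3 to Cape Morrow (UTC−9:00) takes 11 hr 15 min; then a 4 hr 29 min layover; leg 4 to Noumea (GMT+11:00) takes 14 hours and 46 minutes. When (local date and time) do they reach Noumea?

8:29 PM on September 13

Convert departure to UTC: 4:08 PM + 9:30 = 1:38 AM UTC on Sep 11.
Add 15 hours 47 minutes leg 1 → 5:25 PM UTC.
Add 53 minutes layover in Saltmere → 6:18 PM UTC.
Add 6 hours 16 minutes leg 2 → 12:34 AM UTC (Sep 12).
Add 2 hours 25 minutes layover in Varnholm → 2:59 AM UTC.
Add 11 hours and 15 minutes leg 3 → 2:14 PM UTC.
Add 4 hours and 29 minutes layover in Cape Morrow → 6:43 PM UTC.
Add 14 hours and 46 minutes leg 4 → 9:29 AM UTC (Sep 13).
Noumea is UTC+11:00, so local arrival = 9:29 AM + 11:00 = 8:29 PM on Sep 13.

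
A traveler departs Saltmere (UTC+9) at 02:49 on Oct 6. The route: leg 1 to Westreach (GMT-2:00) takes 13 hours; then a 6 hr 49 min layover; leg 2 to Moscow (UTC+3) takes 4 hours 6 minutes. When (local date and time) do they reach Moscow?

Convert departure to UTC: 02:49 − 9:00 = 17:49 UTC on Oct 5.
Add 13 hours leg 1 → 06:49 UTC (Oct 6).
Add 6 hours 49 minutes layover in Westreach → 13:38 UTC.
Add 4 hours 6 minutes leg 2 → 17:44 UTC.
Moscow is UTC+3:00, so local arrival = 17:44 + 3:00 = 20:44 on Oct 6.

20:44 on Oct 6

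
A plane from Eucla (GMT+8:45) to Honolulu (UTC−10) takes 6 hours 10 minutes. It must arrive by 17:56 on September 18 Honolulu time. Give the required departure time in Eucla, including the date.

06:31 on September 19

Target arrival in UTC: 17:56 + 10:00 = 03:56 on Sep 19.
Subtract 6 hours and 10 minutes → departure 21:46 UTC on Sep 18.
Eucla is UTC+8:45: 21:46 + 8:45 = 06:31 on Sep 19.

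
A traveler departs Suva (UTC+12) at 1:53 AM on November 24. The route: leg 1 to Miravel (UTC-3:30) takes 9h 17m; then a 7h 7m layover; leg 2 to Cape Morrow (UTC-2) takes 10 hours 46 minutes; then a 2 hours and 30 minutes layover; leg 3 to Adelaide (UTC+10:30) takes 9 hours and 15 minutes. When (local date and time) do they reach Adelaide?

3:18 PM on November 25

Convert departure to UTC: 1:53 AM − 12:00 = 1:53 PM UTC on Nov 23.
Add 9 hours and 17 minutes leg 1 → 11:10 PM UTC.
Add 7 hours 7 minutes layover in Miravel → 6:17 AM UTC (Nov 24).
Add 10 hours and 46 minutes leg 2 → 5:03 PM UTC.
Add 2 hours 30 minutes layover in Cape Morrow → 7:33 PM UTC.
Add 9 hours 15 minutes leg 3 → 4:48 AM UTC (Nov 25).
Adelaide is UTC+10:30, so local arrival = 4:48 AM + 10:30 = 3:18 PM on Nov 25.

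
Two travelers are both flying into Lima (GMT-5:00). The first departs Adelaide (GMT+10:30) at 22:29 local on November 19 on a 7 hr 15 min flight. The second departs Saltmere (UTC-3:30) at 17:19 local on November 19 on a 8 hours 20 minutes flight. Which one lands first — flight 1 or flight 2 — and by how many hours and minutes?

the first, by 9 hours 55 minutes

Flight 1 in UTC: 22:29 − 10:30 = 11:59 on Nov 19.
+7 hours and 15 minutes → arrive 19:14 UTC on Nov 19.
Flight 2 in UTC: 17:19 + 3:30 = 20:49 on Nov 19.
+8 hours 20 minutes → arrive 05:09 UTC on Nov 20.
Flight 1 lands earlier by 9 hours 55 minutes.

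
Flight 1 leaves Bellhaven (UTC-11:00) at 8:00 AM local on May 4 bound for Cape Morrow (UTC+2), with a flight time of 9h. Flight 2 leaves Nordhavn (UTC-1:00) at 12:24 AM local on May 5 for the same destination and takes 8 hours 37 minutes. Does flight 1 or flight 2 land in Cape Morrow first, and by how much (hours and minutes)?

Flight 1 in UTC: 8:00 AM + 11:00 = 7:00 PM on May 4.
+9 hours → arrive 4:00 AM UTC on May 5.
Flight 2 in UTC: 12:24 AM + 1:00 = 1:24 AM on May 5.
+8 hours 37 minutes → arrive 10:01 AM UTC on May 5.
Flight 1 lands earlier by 6 hours 1 minute.

the first, by 6 hours 1 minute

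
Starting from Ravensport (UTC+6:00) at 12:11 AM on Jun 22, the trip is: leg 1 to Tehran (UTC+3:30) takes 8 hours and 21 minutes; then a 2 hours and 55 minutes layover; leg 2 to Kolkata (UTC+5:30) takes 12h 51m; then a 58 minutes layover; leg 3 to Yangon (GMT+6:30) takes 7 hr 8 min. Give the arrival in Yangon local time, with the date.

8:54 AM on June 23

Convert departure to UTC: 12:11 AM − 6:00 = 6:11 PM UTC on Jun 21.
Add 8 hours 21 minutes leg 1 → 2:32 AM UTC (Jun 22).
Add 2 hours 55 minutes layover in Tehran → 5:27 AM UTC.
Add 12 hours 51 minutes leg 2 → 6:18 PM UTC.
Add 58 minutes layover in Kolkata → 7:16 PM UTC.
Add 7 hours and 8 minutes leg 3 → 2:24 AM UTC (Jun 23).
Yangon is UTC+6:30, so local arrival = 2:24 AM + 6:30 = 8:54 AM on Jun 23.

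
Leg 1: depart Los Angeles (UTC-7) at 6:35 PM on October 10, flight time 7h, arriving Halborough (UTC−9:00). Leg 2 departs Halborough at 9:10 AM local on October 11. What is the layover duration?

9 hours 35 minutes

Convert departure to UTC: 6:35 PM + 7:00 = 1:35 AM UTC on Oct 11.
Add 7 hours flight time → 8:35 AM UTC.
Halborough is UTC−9:00, so local arrival = 8:35 AM − 9:00 = 11:35 PM on Oct 10.
Layover = 9:10 AM − 11:35 PM (+1 day) = 9 hours 35 minutes.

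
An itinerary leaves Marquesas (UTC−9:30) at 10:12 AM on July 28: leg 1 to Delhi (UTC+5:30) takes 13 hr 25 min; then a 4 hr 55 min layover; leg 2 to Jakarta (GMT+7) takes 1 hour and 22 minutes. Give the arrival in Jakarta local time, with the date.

10:24 PM on Jul 29

Convert departure to UTC: 10:12 AM + 9:30 = 7:42 PM UTC on Jul 28.
Add 13 hours and 25 minutes leg 1 → 9:07 AM UTC (Jul 29).
Add 4 hours 55 minutes layover in Delhi → 2:02 PM UTC.
Add 1 hour 22 minutes leg 2 → 3:24 PM UTC.
Jakarta is UTC+7:00, so local arrival = 3:24 PM + 7:00 = 10:24 PM on Jul 29.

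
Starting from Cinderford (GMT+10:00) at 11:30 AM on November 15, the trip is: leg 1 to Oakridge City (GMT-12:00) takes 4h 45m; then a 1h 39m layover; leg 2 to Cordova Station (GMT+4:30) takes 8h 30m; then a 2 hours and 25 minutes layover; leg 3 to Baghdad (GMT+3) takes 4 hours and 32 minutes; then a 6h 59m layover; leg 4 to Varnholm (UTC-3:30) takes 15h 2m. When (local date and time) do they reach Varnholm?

5:52 PM on November 16

Convert departure to UTC: 11:30 AM − 10:00 = 1:30 AM UTC on Nov 15.
Add 4 hours and 45 minutes leg 1 → 6:15 AM UTC.
Add 1 hour 39 minutes layover in Oakridge City → 7:54 AM UTC.
Add 8 hours and 30 minutes leg 2 → 4:24 PM UTC.
Add 2 hours and 25 minutes layover in Cordova Station → 6:49 PM UTC.
Add 4 hours 32 minutes leg 3 → 11:21 PM UTC.
Add 6 hours 59 minutes layover in Baghdad → 6:20 AM UTC (Nov 16).
Add 15 hours 2 minutes leg 4 → 9:22 PM UTC.
Varnholm is UTC−3:30, so local arrival = 9:22 PM − 3:30 = 5:52 PM on Nov 16.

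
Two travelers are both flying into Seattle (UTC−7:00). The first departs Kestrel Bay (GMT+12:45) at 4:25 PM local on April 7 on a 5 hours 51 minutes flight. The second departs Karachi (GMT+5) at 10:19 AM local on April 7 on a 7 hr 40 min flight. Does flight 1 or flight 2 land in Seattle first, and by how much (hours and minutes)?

the first, by 3 hours 28 minutes

Flight 1 in UTC: 4:25 PM − 12:45 = 3:40 AM on Apr 7.
+5 hours and 51 minutes → arrive 9:31 AM UTC on Apr 7.
Flight 2 in UTC: 10:19 AM − 5:00 = 5:19 AM on Apr 7.
+7 hours 40 minutes → arrive 12:59 PM UTC on Apr 7.
Flight 1 lands earlier by 3 hours 28 minutes.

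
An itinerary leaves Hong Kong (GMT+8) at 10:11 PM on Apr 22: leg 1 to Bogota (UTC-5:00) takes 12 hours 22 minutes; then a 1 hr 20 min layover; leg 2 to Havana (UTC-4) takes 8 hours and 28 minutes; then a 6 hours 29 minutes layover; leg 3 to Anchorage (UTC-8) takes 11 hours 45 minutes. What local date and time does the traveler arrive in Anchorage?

Convert departure to UTC: 10:11 PM − 8:00 = 2:11 PM UTC on Apr 22.
Add 12 hours 22 minutes leg 1 → 2:33 AM UTC (Apr 23).
Add 1 hour 20 minutes layover in Bogota → 3:53 AM UTC.
Add 8 hours 28 minutes leg 2 → 12:21 PM UTC.
Add 6 hours 29 minutes layover in Havana → 6:50 PM UTC.
Add 11 hours 45 minutes leg 3 → 6:35 AM UTC (Apr 24).
Anchorage is UTC−8:00, so local arrival = 6:35 AM − 8:00 = 10:35 PM on Apr 23.

10:35 PM on Apr 23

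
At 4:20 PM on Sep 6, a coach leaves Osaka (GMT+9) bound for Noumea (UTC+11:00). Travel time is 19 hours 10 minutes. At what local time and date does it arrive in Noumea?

Convert departure to UTC: 4:20 PM − 9:00 = 7:20 AM UTC on Sep 6.
Add 19 hours 10 minutes travel time → 2:30 AM UTC (Sep 7).
Noumea is UTC+11:00, so local arrival = 2:30 AM + 11:00 = 1:30 PM on Sep 7.

1:30 PM on September 7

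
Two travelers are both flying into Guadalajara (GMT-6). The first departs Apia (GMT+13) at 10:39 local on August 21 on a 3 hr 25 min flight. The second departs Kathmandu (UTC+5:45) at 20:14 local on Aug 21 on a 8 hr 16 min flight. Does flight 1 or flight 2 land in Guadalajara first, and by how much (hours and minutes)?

Flight 1 in UTC: 10:39 − 13:00 = 21:39 on Aug 20.
+3 hours 25 minutes → arrive 01:04 UTC on Aug 21.
Flight 2 in UTC: 20:14 − 5:45 = 14:29 on Aug 21.
+8 hours 16 minutes → arrive 22:45 UTC on Aug 21.
Flight 1 lands earlier by 21 hours 41 minutes.

the first, by 21 hours 41 minutes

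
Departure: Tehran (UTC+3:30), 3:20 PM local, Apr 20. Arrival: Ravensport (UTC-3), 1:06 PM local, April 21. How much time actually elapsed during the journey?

Departure in UTC: 3:20 PM − 3:30 = 11:50 AM on Apr 20.
Arrival in UTC: 1:06 PM + 3:00 = 4:06 PM on Apr 21.
Elapsed = 4:06 PM − 11:50 AM (+1 day) = 28 hours 16 minutes.

28 hours 16 minutes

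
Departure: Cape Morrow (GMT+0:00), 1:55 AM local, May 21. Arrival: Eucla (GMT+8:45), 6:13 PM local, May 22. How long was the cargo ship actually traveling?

31 hours 33 minutes

Eucla is 8:45 ahead of Cape Morrow.
Clock-face elapsed time (ignoring zones) is 40 hours 18 minutes.
Actual elapsed = 40 hours 18 minutes − 8:45 = 31 hours 33 minutes.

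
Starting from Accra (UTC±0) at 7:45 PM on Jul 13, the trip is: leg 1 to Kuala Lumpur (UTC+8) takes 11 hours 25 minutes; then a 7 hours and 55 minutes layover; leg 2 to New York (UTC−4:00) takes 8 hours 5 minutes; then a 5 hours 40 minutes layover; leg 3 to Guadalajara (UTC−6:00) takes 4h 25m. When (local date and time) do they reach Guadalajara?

Accra is at UTC+0, so departure is already 7:45 PM UTC on Jul 13.
Add 11 hours and 25 minutes leg 1 → 7:10 AM UTC (Jul 14).
Add 7 hours 55 minutes layover in Kuala Lumpur → 3:05 PM UTC.
Add 8 hours and 5 minutes leg 2 → 11:10 PM UTC.
Add 5 hours and 40 minutes layover in New York → 4:50 AM UTC (Jul 15).
Add 4 hours and 25 minutes leg 3 → 9:15 AM UTC.
Guadalajara is UTC−6:00, so local arrival = 9:15 AM − 6:00 = 3:15 AM on Jul 15.

3:15 AM on Jul 15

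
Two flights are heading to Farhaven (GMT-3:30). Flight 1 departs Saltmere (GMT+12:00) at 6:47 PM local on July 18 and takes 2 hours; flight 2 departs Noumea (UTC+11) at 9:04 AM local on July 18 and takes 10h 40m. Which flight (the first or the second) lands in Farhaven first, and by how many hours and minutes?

the second, by 3 minutes

Flight 1 in UTC: 6:47 PM − 12:00 = 6:47 AM on Jul 18.
+2 hours → arrive 8:47 AM UTC on Jul 18.
Flight 2 in UTC: 9:04 AM − 11:00 = 10:04 PM on Jul 17.
+10 hours and 40 minutes → arrive 8:44 AM UTC on Jul 18.
Flight 2 lands earlier by 3 minutes.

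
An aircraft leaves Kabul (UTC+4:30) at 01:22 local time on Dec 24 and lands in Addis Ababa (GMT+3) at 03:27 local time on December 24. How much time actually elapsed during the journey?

Departure in UTC: 01:22 − 4:30 = 20:52 on Dec 23.
Arrival in UTC: 03:27 − 3:00 = 00:27 on Dec 24.
Elapsed = 00:27 − 20:52 (+1 day) = 3 hours 35 minutes.

3 hours 35 minutes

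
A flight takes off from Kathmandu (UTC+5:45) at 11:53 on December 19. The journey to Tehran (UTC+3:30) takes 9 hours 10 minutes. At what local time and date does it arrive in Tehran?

18:48 on December 19

Convert departure to UTC: 11:53 − 5:45 = 06:08 UTC on Dec 19.
Add 9 hours 10 minutes travel time → 15:18 UTC.
Tehran is UTC+3:30, so local arrival = 15:18 + 3:30 = 18:48 on Dec 19.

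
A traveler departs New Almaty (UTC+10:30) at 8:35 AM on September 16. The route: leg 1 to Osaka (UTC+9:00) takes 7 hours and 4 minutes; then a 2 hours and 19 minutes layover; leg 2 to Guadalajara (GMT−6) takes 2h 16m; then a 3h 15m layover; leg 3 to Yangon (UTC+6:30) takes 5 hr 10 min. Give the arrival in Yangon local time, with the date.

Convert departure to UTC: 8:35 AM − 10:30 = 10:05 PM UTC on Sep 15.
Add 7 hours 4 minutes leg 1 → 5:09 AM UTC (Sep 16).
Add 2 hours and 19 minutes layover in Osaka → 7:28 AM UTC.
Add 2 hours and 16 minutes leg 2 → 9:44 AM UTC.
Add 3 hours and 15 minutes layover in Guadalajara → 12:59 PM UTC.
Add 5 hours 10 minutes leg 3 → 6:09 PM UTC.
Yangon is UTC+6:30, so local arrival = 6:09 PM + 6:30 = 12:39 AM on Sep 17.

12:39 AM on September 17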